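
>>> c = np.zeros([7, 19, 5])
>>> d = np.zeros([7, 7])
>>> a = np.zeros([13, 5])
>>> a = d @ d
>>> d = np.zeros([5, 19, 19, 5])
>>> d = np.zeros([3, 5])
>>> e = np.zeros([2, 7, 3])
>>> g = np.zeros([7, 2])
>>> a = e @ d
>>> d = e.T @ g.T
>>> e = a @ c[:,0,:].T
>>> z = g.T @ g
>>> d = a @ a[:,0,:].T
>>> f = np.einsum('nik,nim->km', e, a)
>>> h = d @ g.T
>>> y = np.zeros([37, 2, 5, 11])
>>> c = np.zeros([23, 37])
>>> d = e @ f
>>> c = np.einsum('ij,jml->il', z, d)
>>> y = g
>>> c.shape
(2, 5)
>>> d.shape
(2, 7, 5)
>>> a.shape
(2, 7, 5)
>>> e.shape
(2, 7, 7)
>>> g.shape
(7, 2)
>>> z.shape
(2, 2)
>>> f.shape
(7, 5)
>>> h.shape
(2, 7, 7)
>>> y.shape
(7, 2)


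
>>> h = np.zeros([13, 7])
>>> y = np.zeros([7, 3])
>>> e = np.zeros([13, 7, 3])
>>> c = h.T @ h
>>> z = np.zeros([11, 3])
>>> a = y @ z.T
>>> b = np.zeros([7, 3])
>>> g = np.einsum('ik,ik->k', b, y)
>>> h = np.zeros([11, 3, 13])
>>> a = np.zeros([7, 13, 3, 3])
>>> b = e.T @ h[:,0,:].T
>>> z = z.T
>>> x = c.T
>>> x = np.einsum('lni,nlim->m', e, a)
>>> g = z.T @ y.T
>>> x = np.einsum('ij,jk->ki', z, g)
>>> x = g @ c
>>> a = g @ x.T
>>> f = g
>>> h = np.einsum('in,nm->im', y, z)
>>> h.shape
(7, 11)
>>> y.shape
(7, 3)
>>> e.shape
(13, 7, 3)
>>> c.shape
(7, 7)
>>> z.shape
(3, 11)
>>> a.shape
(11, 11)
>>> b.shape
(3, 7, 11)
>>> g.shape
(11, 7)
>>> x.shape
(11, 7)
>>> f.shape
(11, 7)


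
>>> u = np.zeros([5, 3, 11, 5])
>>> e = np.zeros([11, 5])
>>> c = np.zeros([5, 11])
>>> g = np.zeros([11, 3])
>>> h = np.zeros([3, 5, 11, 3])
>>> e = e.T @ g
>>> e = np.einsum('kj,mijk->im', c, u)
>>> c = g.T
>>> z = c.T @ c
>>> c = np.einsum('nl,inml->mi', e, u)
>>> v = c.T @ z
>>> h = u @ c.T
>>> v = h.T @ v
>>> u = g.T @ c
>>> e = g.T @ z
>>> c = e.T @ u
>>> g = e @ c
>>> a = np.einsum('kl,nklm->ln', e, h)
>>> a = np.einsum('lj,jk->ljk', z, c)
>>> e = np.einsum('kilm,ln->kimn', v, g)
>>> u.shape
(3, 5)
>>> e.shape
(11, 11, 11, 5)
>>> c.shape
(11, 5)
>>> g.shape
(3, 5)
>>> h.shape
(5, 3, 11, 11)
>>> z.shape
(11, 11)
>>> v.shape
(11, 11, 3, 11)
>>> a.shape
(11, 11, 5)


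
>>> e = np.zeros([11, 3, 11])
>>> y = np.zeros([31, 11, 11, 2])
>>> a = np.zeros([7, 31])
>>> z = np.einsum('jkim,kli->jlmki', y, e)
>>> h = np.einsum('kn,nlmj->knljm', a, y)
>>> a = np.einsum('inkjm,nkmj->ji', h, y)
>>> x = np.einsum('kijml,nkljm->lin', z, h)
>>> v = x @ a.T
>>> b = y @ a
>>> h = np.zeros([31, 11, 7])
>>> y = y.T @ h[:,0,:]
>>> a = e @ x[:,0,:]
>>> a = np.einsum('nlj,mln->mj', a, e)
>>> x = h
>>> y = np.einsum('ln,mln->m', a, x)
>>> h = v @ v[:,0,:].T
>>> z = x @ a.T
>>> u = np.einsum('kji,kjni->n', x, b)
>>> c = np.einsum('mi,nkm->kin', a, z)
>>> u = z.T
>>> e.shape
(11, 3, 11)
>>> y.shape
(31,)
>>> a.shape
(11, 7)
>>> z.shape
(31, 11, 11)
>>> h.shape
(11, 3, 11)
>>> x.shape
(31, 11, 7)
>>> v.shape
(11, 3, 2)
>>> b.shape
(31, 11, 11, 7)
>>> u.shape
(11, 11, 31)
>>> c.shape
(11, 7, 31)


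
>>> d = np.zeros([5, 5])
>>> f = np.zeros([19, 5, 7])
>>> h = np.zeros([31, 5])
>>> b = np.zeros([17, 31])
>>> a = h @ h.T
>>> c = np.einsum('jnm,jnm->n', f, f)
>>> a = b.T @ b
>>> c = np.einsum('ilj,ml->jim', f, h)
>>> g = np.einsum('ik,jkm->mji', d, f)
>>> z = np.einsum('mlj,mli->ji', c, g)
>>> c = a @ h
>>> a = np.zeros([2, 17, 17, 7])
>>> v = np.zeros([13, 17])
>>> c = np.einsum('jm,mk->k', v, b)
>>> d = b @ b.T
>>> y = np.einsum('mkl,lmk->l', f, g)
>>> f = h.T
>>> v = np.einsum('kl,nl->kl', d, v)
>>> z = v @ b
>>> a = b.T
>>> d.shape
(17, 17)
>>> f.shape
(5, 31)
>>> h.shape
(31, 5)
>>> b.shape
(17, 31)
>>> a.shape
(31, 17)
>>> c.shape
(31,)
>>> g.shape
(7, 19, 5)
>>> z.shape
(17, 31)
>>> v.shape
(17, 17)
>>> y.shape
(7,)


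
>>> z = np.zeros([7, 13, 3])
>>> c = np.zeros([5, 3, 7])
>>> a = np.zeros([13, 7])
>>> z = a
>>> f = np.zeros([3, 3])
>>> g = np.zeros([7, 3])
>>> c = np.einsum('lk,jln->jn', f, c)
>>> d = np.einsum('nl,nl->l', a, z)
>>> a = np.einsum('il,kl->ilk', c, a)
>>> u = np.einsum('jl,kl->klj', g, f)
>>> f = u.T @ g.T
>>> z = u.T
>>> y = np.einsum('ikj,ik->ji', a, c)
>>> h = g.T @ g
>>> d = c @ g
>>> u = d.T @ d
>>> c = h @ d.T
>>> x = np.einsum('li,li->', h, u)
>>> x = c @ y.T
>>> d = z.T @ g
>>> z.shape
(7, 3, 3)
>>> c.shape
(3, 5)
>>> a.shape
(5, 7, 13)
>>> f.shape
(7, 3, 7)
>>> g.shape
(7, 3)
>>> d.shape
(3, 3, 3)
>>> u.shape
(3, 3)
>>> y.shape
(13, 5)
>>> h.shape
(3, 3)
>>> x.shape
(3, 13)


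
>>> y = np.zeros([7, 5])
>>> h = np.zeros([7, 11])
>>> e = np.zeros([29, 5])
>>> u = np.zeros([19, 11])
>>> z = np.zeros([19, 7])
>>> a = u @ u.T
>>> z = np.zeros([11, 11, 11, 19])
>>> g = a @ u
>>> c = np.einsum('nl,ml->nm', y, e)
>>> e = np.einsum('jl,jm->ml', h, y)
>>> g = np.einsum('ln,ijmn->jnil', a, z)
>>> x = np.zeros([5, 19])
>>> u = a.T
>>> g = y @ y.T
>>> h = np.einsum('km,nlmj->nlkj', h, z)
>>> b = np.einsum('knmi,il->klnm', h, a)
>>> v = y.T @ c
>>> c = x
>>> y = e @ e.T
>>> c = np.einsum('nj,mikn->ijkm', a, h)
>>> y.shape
(5, 5)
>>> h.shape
(11, 11, 7, 19)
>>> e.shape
(5, 11)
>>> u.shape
(19, 19)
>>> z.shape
(11, 11, 11, 19)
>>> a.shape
(19, 19)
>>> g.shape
(7, 7)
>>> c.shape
(11, 19, 7, 11)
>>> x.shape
(5, 19)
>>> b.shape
(11, 19, 11, 7)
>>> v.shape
(5, 29)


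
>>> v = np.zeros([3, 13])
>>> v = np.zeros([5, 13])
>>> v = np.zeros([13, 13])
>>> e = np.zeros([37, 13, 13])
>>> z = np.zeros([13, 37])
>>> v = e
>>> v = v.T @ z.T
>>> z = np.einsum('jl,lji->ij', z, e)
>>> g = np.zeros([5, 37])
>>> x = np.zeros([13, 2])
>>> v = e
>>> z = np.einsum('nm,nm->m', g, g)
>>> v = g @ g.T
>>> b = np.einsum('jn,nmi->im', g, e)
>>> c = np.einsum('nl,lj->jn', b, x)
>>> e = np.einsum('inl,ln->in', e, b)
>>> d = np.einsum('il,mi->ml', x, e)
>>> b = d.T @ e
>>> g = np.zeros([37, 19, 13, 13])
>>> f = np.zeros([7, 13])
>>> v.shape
(5, 5)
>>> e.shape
(37, 13)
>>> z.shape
(37,)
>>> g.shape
(37, 19, 13, 13)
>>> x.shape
(13, 2)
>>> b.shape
(2, 13)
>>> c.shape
(2, 13)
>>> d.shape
(37, 2)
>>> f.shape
(7, 13)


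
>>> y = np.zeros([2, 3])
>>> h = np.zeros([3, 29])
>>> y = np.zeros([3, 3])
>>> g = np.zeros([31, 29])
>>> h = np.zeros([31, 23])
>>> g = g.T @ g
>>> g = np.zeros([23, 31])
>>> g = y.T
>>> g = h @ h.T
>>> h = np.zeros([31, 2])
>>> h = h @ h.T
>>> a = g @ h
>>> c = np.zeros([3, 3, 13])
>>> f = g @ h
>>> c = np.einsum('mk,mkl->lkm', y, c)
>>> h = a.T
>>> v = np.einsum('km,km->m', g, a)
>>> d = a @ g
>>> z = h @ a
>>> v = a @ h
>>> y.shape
(3, 3)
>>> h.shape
(31, 31)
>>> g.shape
(31, 31)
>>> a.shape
(31, 31)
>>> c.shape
(13, 3, 3)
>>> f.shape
(31, 31)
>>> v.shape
(31, 31)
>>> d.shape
(31, 31)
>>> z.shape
(31, 31)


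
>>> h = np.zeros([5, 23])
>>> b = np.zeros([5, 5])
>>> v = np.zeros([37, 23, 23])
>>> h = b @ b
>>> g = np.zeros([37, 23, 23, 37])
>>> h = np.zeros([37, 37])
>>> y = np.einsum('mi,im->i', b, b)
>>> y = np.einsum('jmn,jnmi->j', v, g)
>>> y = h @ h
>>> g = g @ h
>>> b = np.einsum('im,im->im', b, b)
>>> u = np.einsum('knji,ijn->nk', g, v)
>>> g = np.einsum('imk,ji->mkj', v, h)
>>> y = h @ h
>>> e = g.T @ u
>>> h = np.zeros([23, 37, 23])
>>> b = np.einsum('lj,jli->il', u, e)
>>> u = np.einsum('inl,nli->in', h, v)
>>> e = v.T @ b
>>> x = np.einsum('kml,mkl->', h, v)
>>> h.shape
(23, 37, 23)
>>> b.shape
(37, 23)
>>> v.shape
(37, 23, 23)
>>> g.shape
(23, 23, 37)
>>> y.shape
(37, 37)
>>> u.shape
(23, 37)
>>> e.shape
(23, 23, 23)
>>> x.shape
()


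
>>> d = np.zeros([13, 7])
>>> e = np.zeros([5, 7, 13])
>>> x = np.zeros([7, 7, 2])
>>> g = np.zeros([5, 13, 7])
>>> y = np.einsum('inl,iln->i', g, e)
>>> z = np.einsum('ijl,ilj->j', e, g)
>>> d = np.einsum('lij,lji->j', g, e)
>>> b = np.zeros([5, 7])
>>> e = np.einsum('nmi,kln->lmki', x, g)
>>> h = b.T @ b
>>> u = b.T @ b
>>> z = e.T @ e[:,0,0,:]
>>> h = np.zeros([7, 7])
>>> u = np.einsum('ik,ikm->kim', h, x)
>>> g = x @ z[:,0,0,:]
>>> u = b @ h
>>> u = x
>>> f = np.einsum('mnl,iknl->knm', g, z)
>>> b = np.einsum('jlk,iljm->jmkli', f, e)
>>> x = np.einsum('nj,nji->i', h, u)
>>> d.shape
(7,)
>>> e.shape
(13, 7, 5, 2)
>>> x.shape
(2,)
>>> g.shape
(7, 7, 2)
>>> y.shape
(5,)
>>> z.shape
(2, 5, 7, 2)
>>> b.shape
(5, 2, 7, 7, 13)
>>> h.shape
(7, 7)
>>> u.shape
(7, 7, 2)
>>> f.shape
(5, 7, 7)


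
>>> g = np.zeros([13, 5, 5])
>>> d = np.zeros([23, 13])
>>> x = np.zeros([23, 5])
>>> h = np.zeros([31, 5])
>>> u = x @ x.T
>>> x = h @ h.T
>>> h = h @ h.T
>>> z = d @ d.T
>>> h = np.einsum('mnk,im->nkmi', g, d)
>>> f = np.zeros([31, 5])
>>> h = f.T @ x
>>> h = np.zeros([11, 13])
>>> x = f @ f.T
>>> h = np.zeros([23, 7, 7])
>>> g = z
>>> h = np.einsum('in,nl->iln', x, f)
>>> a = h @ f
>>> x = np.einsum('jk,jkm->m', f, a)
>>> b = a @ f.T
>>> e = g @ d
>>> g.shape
(23, 23)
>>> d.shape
(23, 13)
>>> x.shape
(5,)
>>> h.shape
(31, 5, 31)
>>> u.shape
(23, 23)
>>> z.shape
(23, 23)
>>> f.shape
(31, 5)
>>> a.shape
(31, 5, 5)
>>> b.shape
(31, 5, 31)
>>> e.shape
(23, 13)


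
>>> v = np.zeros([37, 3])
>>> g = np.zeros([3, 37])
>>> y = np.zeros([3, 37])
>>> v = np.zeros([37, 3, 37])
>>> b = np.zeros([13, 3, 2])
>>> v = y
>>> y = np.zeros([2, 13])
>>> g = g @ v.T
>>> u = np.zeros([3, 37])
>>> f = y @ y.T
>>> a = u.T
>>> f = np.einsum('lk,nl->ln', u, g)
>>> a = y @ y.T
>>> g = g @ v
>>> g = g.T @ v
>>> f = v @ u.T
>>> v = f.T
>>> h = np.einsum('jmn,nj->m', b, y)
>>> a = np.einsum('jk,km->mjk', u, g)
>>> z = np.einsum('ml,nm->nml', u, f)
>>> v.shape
(3, 3)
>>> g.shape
(37, 37)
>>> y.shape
(2, 13)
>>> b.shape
(13, 3, 2)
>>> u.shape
(3, 37)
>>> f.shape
(3, 3)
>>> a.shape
(37, 3, 37)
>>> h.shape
(3,)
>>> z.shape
(3, 3, 37)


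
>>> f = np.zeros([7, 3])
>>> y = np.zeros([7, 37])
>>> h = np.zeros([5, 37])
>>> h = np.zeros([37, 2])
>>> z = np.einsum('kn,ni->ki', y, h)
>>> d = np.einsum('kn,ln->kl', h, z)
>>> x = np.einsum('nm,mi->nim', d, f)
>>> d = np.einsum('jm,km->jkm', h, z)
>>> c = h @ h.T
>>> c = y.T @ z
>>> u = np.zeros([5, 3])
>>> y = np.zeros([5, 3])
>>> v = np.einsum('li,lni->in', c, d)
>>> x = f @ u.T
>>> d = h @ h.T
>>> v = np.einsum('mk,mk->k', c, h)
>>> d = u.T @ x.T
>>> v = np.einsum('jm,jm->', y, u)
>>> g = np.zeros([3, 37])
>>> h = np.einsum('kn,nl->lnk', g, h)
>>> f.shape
(7, 3)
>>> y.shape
(5, 3)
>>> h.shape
(2, 37, 3)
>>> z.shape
(7, 2)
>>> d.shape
(3, 7)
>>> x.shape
(7, 5)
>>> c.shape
(37, 2)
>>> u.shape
(5, 3)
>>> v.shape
()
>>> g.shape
(3, 37)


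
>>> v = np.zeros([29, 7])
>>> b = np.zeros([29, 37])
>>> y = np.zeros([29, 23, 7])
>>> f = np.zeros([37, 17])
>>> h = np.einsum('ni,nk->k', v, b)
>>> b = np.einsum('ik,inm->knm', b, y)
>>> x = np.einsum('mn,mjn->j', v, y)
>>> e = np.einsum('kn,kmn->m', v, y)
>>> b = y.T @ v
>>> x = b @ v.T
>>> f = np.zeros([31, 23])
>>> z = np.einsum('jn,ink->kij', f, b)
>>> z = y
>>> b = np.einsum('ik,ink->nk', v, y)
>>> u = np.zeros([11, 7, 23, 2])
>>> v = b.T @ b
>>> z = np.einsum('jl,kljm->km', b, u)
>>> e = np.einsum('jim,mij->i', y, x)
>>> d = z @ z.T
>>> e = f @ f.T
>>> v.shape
(7, 7)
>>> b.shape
(23, 7)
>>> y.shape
(29, 23, 7)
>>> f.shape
(31, 23)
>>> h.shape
(37,)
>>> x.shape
(7, 23, 29)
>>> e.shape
(31, 31)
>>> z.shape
(11, 2)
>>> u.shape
(11, 7, 23, 2)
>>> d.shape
(11, 11)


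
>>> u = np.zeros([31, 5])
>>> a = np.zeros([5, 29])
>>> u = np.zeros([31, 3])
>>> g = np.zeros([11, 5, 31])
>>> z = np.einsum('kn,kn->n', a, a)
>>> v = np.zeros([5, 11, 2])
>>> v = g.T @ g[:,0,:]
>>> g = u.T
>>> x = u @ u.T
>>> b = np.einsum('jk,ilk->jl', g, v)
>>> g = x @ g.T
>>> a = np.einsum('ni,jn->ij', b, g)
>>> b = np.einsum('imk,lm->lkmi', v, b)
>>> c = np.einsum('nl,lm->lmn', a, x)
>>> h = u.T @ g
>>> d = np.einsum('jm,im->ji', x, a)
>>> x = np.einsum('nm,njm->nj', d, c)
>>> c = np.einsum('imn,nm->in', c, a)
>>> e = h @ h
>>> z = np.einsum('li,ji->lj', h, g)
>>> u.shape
(31, 3)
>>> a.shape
(5, 31)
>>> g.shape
(31, 3)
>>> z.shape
(3, 31)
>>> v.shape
(31, 5, 31)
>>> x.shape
(31, 31)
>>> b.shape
(3, 31, 5, 31)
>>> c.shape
(31, 5)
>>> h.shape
(3, 3)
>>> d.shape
(31, 5)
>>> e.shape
(3, 3)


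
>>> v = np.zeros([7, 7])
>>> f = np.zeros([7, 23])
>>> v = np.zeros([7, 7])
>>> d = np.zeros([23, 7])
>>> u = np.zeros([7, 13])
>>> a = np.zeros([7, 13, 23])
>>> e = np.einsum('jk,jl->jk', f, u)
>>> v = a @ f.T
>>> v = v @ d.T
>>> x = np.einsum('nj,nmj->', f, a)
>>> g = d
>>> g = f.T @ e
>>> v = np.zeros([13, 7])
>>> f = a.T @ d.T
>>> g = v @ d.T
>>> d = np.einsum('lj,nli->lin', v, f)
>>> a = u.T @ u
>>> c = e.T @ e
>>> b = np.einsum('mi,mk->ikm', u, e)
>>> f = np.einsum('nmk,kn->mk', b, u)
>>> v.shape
(13, 7)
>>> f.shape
(23, 7)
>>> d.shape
(13, 23, 23)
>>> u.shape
(7, 13)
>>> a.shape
(13, 13)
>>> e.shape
(7, 23)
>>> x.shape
()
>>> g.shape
(13, 23)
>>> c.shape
(23, 23)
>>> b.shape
(13, 23, 7)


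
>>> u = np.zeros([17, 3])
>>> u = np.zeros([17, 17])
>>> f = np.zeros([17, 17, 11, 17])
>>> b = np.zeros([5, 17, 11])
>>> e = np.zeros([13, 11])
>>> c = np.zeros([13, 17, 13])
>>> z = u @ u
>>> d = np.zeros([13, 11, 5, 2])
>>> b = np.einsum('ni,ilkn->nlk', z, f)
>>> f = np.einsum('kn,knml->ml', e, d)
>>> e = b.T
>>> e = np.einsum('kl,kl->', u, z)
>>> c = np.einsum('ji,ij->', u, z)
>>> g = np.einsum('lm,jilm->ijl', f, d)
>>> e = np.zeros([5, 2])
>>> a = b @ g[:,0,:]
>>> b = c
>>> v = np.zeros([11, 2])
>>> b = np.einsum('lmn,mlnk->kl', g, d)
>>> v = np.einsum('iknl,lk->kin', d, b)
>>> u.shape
(17, 17)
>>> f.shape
(5, 2)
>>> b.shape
(2, 11)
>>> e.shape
(5, 2)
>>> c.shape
()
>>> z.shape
(17, 17)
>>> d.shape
(13, 11, 5, 2)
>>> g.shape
(11, 13, 5)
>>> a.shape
(17, 17, 5)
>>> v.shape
(11, 13, 5)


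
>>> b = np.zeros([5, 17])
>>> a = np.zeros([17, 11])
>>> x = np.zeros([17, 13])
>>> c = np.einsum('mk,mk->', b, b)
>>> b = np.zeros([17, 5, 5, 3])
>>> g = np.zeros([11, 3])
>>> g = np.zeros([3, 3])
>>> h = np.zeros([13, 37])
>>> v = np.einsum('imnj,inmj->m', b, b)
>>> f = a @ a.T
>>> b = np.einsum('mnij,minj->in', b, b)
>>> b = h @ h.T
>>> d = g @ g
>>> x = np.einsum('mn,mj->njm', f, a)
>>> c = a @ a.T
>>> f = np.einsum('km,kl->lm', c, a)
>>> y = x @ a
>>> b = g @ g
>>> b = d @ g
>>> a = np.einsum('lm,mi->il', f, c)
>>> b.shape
(3, 3)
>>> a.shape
(17, 11)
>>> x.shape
(17, 11, 17)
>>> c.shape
(17, 17)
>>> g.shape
(3, 3)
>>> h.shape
(13, 37)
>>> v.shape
(5,)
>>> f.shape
(11, 17)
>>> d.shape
(3, 3)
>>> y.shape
(17, 11, 11)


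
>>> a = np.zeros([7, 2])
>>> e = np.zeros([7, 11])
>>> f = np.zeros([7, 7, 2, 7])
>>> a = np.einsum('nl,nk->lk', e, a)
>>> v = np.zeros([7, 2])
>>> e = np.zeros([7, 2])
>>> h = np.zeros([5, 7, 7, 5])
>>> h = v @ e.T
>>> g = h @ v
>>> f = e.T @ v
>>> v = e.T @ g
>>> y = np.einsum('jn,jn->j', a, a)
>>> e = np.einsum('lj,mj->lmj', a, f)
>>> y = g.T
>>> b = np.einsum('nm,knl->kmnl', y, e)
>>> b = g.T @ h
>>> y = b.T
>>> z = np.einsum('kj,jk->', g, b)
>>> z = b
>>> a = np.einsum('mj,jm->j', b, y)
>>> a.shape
(7,)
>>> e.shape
(11, 2, 2)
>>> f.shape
(2, 2)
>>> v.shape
(2, 2)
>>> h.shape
(7, 7)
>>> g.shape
(7, 2)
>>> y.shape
(7, 2)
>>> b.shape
(2, 7)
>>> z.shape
(2, 7)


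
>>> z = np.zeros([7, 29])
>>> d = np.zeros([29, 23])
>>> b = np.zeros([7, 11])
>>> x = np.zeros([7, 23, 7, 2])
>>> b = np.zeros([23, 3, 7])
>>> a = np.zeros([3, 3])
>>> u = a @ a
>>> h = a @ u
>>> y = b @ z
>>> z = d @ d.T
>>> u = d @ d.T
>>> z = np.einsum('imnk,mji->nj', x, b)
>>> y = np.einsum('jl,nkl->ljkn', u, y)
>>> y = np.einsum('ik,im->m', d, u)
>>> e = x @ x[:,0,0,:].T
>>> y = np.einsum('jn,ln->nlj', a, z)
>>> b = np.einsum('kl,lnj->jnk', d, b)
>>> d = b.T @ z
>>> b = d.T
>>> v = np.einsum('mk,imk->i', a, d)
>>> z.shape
(7, 3)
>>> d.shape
(29, 3, 3)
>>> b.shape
(3, 3, 29)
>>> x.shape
(7, 23, 7, 2)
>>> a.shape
(3, 3)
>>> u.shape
(29, 29)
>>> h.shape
(3, 3)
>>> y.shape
(3, 7, 3)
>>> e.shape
(7, 23, 7, 7)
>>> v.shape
(29,)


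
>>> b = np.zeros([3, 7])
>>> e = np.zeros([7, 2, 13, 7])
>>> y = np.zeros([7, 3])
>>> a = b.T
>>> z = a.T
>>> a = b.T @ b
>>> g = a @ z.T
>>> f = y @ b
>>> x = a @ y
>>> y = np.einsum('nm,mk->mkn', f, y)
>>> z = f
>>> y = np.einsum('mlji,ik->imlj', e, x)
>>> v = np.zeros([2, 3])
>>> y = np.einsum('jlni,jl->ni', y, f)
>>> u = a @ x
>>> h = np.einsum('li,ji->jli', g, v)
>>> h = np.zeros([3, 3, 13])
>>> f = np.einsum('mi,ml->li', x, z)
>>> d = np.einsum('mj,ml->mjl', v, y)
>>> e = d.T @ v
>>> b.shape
(3, 7)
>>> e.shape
(13, 3, 3)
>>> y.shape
(2, 13)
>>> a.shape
(7, 7)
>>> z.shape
(7, 7)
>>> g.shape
(7, 3)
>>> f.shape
(7, 3)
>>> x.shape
(7, 3)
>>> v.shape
(2, 3)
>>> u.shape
(7, 3)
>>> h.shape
(3, 3, 13)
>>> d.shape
(2, 3, 13)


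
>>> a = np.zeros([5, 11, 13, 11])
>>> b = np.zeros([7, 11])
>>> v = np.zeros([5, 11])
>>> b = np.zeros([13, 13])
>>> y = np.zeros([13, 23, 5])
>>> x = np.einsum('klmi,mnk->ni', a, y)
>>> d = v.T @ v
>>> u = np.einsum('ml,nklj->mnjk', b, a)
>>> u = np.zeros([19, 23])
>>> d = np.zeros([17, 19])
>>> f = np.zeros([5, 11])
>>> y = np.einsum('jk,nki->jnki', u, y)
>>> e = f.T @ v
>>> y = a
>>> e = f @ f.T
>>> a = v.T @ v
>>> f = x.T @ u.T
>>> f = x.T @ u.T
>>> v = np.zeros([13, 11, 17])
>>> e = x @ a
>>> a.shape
(11, 11)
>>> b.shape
(13, 13)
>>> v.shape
(13, 11, 17)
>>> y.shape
(5, 11, 13, 11)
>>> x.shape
(23, 11)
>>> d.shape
(17, 19)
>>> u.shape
(19, 23)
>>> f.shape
(11, 19)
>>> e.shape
(23, 11)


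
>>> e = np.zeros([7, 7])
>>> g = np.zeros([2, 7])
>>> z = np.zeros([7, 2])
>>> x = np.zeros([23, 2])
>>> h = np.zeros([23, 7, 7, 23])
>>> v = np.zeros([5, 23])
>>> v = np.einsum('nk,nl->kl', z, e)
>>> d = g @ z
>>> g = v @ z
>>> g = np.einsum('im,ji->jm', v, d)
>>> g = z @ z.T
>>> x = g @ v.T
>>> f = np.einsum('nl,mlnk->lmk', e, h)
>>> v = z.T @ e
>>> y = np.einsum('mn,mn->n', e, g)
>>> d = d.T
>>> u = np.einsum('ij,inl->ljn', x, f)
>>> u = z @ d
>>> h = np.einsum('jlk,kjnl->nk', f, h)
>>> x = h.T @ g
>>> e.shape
(7, 7)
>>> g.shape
(7, 7)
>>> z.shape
(7, 2)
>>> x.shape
(23, 7)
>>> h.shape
(7, 23)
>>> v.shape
(2, 7)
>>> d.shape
(2, 2)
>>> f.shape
(7, 23, 23)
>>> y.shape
(7,)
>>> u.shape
(7, 2)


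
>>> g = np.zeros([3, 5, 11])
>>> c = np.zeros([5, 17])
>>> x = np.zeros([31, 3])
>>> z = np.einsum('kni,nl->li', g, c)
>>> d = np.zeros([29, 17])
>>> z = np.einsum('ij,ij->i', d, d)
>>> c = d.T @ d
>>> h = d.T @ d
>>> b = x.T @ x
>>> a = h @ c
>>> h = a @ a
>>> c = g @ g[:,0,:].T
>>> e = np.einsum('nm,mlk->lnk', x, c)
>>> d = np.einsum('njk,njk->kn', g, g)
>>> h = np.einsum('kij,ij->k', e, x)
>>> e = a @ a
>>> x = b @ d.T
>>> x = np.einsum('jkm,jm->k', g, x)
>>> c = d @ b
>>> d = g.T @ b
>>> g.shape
(3, 5, 11)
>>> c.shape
(11, 3)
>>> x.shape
(5,)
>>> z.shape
(29,)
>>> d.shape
(11, 5, 3)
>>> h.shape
(5,)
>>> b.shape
(3, 3)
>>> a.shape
(17, 17)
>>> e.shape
(17, 17)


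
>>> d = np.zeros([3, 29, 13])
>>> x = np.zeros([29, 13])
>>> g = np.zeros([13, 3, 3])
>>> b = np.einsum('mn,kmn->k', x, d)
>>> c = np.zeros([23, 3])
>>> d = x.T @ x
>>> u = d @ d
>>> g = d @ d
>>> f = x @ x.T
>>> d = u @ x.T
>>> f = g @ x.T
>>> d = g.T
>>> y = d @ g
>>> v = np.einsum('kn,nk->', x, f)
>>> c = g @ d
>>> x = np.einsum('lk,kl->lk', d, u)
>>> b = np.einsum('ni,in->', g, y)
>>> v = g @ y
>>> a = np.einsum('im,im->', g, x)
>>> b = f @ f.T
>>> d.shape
(13, 13)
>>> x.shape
(13, 13)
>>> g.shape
(13, 13)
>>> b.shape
(13, 13)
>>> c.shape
(13, 13)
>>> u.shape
(13, 13)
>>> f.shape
(13, 29)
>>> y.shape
(13, 13)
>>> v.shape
(13, 13)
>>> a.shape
()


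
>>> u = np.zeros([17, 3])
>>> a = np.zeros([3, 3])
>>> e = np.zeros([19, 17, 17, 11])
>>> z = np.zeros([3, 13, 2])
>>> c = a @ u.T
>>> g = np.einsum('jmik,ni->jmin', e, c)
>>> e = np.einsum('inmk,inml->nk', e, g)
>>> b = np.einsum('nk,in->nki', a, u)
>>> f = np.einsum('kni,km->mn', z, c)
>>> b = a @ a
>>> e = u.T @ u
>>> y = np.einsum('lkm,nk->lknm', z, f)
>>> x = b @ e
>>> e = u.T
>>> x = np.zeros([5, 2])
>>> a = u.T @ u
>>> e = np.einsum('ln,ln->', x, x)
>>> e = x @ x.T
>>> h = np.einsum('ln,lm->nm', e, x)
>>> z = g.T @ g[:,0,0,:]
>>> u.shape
(17, 3)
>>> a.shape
(3, 3)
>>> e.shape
(5, 5)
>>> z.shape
(3, 17, 17, 3)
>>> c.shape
(3, 17)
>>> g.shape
(19, 17, 17, 3)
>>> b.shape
(3, 3)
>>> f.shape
(17, 13)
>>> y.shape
(3, 13, 17, 2)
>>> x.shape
(5, 2)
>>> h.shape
(5, 2)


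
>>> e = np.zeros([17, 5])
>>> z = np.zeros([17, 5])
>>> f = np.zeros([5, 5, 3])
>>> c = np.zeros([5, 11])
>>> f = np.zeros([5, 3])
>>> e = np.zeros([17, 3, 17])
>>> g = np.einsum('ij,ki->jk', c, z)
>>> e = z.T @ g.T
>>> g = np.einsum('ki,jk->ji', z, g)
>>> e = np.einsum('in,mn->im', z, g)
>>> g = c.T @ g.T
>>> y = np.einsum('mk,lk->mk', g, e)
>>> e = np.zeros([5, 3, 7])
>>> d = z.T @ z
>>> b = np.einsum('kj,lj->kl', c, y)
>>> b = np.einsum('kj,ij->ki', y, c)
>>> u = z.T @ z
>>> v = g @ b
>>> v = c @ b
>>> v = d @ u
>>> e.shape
(5, 3, 7)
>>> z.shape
(17, 5)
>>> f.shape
(5, 3)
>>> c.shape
(5, 11)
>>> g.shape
(11, 11)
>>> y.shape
(11, 11)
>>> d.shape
(5, 5)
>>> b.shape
(11, 5)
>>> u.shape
(5, 5)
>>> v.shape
(5, 5)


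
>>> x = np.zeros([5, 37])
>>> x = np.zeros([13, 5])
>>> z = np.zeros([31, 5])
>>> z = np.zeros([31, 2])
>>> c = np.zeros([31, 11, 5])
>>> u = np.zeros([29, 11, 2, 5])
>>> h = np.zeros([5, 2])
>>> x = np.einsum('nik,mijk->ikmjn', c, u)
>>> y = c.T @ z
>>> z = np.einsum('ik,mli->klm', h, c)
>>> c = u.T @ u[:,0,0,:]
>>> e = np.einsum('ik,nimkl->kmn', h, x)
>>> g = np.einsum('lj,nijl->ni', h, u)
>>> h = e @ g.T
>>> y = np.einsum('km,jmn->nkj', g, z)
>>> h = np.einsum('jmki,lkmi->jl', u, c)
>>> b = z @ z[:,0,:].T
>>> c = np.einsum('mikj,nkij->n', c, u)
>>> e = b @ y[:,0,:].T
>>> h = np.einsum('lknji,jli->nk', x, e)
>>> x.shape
(11, 5, 29, 2, 31)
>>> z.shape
(2, 11, 31)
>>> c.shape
(29,)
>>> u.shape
(29, 11, 2, 5)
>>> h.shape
(29, 5)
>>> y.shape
(31, 29, 2)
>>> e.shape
(2, 11, 31)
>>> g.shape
(29, 11)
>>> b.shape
(2, 11, 2)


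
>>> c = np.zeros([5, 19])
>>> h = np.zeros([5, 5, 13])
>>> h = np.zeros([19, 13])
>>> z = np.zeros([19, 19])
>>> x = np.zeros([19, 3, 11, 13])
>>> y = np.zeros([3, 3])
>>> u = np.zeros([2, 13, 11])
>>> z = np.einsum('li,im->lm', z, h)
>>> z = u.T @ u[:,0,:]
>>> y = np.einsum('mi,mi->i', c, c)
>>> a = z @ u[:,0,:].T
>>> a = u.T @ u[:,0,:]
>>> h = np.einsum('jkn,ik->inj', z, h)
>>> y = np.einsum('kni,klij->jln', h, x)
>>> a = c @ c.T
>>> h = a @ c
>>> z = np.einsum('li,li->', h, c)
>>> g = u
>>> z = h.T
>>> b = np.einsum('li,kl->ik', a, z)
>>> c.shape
(5, 19)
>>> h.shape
(5, 19)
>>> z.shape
(19, 5)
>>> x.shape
(19, 3, 11, 13)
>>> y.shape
(13, 3, 11)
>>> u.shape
(2, 13, 11)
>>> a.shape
(5, 5)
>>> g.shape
(2, 13, 11)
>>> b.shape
(5, 19)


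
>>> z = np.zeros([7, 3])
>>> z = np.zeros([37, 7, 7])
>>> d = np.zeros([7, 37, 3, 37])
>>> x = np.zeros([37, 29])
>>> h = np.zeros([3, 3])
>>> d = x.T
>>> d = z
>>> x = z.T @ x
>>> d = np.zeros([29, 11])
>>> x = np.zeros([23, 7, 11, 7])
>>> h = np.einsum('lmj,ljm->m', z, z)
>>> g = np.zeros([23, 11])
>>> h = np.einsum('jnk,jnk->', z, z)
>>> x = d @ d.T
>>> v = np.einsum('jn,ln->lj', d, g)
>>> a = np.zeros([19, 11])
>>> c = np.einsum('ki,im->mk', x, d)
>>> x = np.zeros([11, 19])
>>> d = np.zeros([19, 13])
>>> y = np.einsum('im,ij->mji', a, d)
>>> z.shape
(37, 7, 7)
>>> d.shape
(19, 13)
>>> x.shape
(11, 19)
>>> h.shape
()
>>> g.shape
(23, 11)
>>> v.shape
(23, 29)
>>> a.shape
(19, 11)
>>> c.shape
(11, 29)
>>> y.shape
(11, 13, 19)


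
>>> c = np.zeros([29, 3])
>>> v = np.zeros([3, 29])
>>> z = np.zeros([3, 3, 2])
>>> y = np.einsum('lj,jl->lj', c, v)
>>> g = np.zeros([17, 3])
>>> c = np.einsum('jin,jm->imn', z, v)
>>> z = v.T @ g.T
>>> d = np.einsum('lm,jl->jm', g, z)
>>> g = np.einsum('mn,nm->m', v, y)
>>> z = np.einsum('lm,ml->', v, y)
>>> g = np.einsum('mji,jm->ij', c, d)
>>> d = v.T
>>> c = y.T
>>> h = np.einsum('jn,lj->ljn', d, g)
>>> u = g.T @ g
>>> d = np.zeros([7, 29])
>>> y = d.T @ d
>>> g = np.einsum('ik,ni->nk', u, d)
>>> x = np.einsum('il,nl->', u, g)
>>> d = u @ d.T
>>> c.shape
(3, 29)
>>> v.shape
(3, 29)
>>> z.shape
()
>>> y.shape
(29, 29)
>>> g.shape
(7, 29)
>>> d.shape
(29, 7)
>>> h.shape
(2, 29, 3)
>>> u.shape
(29, 29)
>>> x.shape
()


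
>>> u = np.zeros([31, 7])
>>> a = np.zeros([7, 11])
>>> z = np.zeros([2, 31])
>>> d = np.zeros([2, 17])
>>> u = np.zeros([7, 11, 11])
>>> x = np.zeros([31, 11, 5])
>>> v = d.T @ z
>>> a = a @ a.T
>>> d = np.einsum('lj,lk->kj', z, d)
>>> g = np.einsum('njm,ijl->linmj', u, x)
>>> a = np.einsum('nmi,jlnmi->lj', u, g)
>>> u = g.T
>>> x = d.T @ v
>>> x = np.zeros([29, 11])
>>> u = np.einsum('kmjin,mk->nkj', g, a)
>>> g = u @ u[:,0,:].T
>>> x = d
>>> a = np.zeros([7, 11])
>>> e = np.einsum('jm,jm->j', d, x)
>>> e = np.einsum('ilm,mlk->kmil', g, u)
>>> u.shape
(11, 5, 7)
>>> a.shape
(7, 11)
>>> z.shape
(2, 31)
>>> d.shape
(17, 31)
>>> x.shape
(17, 31)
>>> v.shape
(17, 31)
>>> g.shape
(11, 5, 11)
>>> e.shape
(7, 11, 11, 5)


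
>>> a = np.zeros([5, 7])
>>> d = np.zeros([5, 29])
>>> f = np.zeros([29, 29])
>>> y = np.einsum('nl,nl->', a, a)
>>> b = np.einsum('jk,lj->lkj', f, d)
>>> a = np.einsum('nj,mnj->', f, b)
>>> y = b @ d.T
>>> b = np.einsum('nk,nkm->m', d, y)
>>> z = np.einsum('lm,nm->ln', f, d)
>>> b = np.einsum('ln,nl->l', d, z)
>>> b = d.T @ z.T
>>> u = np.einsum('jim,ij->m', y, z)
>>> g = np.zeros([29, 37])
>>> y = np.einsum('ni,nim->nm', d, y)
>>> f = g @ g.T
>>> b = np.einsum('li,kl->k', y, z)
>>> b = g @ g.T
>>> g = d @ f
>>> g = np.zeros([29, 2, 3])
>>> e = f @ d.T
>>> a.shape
()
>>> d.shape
(5, 29)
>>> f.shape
(29, 29)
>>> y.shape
(5, 5)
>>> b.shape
(29, 29)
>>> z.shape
(29, 5)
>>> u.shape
(5,)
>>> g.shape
(29, 2, 3)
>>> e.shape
(29, 5)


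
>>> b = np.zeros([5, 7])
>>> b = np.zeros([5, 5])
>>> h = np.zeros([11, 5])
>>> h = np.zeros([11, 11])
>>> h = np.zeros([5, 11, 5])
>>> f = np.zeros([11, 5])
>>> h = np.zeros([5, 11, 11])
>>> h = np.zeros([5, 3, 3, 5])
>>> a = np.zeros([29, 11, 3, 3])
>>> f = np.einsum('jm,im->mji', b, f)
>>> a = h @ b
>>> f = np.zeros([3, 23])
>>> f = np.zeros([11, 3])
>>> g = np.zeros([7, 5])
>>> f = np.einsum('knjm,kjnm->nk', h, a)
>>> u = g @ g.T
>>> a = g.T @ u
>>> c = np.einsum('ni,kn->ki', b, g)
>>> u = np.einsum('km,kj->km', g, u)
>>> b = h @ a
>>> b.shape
(5, 3, 3, 7)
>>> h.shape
(5, 3, 3, 5)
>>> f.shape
(3, 5)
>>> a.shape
(5, 7)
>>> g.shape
(7, 5)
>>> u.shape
(7, 5)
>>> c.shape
(7, 5)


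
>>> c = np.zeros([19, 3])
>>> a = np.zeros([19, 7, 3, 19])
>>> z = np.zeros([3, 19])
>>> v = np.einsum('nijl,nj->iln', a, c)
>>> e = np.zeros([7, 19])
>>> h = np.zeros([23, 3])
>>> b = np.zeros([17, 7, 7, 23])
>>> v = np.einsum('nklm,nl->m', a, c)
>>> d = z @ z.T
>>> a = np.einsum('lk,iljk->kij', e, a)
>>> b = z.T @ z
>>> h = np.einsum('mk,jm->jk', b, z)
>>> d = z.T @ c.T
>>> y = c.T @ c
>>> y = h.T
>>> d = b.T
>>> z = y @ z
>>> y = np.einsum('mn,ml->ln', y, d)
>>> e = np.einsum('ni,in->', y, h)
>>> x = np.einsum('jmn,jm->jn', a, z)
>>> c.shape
(19, 3)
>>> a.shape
(19, 19, 3)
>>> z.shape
(19, 19)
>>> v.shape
(19,)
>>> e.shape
()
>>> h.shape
(3, 19)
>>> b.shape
(19, 19)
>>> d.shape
(19, 19)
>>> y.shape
(19, 3)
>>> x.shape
(19, 3)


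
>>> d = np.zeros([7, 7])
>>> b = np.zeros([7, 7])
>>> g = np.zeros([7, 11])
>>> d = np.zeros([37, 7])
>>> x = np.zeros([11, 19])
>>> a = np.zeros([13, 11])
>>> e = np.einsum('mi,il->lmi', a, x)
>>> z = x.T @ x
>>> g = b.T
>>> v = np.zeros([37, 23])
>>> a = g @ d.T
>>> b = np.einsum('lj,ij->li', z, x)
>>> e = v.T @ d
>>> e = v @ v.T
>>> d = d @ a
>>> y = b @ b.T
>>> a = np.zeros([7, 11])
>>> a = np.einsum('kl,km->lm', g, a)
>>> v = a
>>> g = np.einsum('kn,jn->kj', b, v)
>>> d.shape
(37, 37)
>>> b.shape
(19, 11)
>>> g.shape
(19, 7)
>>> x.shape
(11, 19)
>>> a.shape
(7, 11)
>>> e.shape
(37, 37)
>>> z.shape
(19, 19)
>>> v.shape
(7, 11)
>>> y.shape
(19, 19)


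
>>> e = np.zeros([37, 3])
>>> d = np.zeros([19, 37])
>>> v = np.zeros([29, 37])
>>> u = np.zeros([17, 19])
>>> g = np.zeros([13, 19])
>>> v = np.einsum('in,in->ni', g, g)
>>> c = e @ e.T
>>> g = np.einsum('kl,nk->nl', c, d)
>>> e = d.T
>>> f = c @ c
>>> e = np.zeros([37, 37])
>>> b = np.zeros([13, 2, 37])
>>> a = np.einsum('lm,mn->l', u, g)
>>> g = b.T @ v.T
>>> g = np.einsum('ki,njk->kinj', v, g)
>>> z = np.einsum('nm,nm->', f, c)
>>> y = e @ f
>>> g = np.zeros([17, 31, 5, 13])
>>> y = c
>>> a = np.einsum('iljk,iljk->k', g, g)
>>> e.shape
(37, 37)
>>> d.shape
(19, 37)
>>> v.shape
(19, 13)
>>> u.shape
(17, 19)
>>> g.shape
(17, 31, 5, 13)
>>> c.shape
(37, 37)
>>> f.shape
(37, 37)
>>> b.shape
(13, 2, 37)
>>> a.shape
(13,)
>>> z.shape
()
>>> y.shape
(37, 37)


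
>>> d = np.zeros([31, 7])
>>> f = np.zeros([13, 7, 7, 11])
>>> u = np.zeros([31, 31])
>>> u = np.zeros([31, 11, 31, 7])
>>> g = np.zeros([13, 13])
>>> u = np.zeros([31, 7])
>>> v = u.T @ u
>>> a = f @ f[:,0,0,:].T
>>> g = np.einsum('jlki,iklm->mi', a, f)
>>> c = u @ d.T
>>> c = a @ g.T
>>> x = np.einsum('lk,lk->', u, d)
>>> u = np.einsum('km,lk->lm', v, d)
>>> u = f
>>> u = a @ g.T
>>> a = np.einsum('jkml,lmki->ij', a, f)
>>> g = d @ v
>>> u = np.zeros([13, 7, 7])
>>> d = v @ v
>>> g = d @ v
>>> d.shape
(7, 7)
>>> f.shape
(13, 7, 7, 11)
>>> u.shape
(13, 7, 7)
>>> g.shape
(7, 7)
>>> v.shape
(7, 7)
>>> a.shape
(11, 13)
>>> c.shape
(13, 7, 7, 11)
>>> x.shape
()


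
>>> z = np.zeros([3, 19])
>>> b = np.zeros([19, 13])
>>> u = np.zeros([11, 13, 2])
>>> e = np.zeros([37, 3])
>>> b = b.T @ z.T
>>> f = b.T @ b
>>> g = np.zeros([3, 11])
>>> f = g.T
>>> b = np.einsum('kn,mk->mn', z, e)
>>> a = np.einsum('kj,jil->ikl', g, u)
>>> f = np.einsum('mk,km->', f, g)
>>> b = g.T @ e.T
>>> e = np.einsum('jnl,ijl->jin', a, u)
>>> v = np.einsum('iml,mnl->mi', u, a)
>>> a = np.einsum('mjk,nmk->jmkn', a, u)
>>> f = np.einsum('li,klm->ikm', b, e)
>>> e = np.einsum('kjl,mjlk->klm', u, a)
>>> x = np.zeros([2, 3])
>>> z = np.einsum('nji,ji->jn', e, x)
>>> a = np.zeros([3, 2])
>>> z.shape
(2, 11)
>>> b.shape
(11, 37)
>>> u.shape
(11, 13, 2)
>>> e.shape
(11, 2, 3)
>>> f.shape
(37, 13, 3)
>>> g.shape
(3, 11)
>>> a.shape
(3, 2)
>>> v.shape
(13, 11)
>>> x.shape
(2, 3)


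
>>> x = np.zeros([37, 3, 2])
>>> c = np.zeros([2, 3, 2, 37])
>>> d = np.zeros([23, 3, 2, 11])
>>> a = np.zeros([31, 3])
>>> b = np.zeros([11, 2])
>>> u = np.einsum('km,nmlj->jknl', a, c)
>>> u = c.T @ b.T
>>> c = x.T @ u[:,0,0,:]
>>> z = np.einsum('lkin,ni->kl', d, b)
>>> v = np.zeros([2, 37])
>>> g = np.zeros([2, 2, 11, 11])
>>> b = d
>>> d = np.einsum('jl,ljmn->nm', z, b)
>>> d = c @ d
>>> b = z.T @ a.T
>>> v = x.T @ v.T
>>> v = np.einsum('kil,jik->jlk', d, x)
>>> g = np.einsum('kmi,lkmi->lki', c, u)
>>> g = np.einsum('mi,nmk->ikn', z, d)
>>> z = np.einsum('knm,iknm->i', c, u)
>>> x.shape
(37, 3, 2)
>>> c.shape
(2, 3, 11)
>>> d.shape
(2, 3, 2)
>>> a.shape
(31, 3)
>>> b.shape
(23, 31)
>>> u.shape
(37, 2, 3, 11)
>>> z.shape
(37,)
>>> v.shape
(37, 2, 2)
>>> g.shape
(23, 2, 2)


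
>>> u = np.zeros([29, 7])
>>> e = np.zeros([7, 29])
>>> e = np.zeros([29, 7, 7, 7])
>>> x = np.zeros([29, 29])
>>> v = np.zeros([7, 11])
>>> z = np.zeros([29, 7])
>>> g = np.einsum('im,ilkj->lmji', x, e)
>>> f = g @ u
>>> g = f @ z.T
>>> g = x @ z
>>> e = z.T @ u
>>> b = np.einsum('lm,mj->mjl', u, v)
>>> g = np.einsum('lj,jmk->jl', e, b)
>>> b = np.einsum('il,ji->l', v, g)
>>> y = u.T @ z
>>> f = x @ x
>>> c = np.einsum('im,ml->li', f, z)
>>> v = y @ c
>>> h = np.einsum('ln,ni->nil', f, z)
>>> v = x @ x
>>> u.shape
(29, 7)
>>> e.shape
(7, 7)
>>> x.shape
(29, 29)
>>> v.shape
(29, 29)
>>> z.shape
(29, 7)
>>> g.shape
(7, 7)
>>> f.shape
(29, 29)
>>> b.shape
(11,)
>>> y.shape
(7, 7)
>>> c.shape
(7, 29)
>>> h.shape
(29, 7, 29)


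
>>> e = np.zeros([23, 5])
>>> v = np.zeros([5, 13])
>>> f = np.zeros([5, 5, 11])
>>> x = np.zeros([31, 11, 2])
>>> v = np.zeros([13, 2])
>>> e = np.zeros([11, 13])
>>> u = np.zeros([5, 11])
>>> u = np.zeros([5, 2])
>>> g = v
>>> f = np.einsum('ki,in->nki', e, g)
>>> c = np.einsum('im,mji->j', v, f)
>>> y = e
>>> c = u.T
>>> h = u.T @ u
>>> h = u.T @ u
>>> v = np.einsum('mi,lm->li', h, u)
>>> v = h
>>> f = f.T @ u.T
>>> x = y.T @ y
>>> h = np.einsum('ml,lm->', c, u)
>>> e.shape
(11, 13)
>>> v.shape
(2, 2)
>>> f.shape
(13, 11, 5)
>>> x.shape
(13, 13)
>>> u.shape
(5, 2)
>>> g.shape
(13, 2)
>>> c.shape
(2, 5)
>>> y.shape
(11, 13)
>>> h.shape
()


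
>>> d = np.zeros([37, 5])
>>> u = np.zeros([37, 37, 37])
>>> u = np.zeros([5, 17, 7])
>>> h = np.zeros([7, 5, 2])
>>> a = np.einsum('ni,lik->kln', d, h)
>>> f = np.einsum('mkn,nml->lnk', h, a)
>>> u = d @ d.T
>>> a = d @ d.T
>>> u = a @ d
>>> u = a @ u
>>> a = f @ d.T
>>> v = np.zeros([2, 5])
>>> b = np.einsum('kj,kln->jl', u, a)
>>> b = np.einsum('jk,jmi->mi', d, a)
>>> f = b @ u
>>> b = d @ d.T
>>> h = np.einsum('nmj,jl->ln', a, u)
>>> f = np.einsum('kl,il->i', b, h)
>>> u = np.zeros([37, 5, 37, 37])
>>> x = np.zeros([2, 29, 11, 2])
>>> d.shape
(37, 5)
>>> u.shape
(37, 5, 37, 37)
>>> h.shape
(5, 37)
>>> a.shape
(37, 2, 37)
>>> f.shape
(5,)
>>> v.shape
(2, 5)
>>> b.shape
(37, 37)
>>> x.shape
(2, 29, 11, 2)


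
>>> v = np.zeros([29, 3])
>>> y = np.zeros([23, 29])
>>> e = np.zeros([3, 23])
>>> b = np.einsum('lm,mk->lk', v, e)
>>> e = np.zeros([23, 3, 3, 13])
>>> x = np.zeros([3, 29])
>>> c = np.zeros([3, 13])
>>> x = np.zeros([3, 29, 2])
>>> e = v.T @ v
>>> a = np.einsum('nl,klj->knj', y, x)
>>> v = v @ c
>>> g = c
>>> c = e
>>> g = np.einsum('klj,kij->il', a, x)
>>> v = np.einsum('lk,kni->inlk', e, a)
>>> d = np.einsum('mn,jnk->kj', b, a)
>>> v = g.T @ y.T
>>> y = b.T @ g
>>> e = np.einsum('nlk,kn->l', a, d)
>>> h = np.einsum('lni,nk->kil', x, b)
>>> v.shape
(23, 23)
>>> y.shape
(23, 23)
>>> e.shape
(23,)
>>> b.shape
(29, 23)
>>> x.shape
(3, 29, 2)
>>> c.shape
(3, 3)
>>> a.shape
(3, 23, 2)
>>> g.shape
(29, 23)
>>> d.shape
(2, 3)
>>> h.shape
(23, 2, 3)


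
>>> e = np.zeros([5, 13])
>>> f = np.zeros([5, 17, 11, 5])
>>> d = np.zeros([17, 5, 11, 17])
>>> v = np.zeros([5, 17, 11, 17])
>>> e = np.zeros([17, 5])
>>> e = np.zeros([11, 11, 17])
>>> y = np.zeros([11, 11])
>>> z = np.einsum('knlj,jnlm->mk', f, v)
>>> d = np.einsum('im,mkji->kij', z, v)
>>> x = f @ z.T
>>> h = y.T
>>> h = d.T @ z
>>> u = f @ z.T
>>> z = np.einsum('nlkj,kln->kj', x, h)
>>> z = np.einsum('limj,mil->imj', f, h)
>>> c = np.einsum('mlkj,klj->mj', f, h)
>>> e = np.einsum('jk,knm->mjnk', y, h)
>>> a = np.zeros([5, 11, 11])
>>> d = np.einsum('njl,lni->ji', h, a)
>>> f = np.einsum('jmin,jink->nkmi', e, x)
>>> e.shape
(5, 11, 17, 11)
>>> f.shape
(11, 17, 11, 17)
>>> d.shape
(17, 11)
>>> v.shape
(5, 17, 11, 17)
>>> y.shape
(11, 11)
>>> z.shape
(17, 11, 5)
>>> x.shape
(5, 17, 11, 17)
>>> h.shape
(11, 17, 5)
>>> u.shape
(5, 17, 11, 17)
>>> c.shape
(5, 5)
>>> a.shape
(5, 11, 11)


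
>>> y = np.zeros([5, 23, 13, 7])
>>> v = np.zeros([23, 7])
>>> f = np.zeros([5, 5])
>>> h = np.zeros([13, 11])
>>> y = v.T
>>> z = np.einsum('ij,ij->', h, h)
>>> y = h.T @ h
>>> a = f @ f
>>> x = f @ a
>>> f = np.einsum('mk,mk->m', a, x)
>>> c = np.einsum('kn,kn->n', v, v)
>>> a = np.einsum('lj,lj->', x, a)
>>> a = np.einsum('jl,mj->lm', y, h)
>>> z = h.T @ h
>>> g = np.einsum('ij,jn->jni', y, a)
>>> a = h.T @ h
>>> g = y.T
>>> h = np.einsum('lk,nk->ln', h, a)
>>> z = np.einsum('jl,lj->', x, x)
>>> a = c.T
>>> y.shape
(11, 11)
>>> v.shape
(23, 7)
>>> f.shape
(5,)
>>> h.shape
(13, 11)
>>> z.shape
()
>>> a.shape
(7,)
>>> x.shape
(5, 5)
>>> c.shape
(7,)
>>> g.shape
(11, 11)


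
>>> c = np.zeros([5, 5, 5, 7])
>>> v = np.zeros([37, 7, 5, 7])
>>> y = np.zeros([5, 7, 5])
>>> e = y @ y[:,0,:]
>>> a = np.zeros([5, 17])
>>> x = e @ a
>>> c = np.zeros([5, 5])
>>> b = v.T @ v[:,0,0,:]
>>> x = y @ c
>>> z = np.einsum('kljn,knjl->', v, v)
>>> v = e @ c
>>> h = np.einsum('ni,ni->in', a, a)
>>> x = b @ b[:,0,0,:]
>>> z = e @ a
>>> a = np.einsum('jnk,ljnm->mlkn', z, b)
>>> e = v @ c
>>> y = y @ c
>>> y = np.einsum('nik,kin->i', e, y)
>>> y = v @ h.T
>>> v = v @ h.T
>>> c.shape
(5, 5)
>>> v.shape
(5, 7, 17)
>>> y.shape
(5, 7, 17)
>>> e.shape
(5, 7, 5)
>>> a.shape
(7, 7, 17, 7)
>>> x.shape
(7, 5, 7, 7)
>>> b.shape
(7, 5, 7, 7)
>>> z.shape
(5, 7, 17)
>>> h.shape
(17, 5)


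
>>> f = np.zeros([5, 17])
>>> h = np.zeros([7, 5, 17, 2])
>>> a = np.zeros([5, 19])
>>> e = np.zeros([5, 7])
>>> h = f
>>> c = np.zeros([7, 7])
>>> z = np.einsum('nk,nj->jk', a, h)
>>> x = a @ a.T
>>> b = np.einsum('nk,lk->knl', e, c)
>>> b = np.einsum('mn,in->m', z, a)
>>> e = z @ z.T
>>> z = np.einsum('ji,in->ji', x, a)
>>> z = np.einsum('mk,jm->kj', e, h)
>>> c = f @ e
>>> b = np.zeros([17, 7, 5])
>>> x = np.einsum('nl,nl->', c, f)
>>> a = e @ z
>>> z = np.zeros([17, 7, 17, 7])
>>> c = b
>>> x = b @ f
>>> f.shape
(5, 17)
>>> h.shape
(5, 17)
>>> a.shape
(17, 5)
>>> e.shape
(17, 17)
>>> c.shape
(17, 7, 5)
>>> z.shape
(17, 7, 17, 7)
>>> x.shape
(17, 7, 17)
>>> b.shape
(17, 7, 5)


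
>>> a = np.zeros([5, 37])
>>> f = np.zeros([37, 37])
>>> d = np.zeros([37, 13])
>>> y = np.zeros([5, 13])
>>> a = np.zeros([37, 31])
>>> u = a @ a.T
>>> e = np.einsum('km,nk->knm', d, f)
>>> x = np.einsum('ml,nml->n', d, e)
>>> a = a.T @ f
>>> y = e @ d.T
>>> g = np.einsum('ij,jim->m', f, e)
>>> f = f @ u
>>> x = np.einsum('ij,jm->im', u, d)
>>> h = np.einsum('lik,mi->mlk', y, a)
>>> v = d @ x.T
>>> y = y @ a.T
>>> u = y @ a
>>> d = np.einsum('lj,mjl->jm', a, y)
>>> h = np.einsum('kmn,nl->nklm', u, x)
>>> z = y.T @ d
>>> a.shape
(31, 37)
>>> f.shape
(37, 37)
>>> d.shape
(37, 37)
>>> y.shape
(37, 37, 31)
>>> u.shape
(37, 37, 37)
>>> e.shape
(37, 37, 13)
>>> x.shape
(37, 13)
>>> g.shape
(13,)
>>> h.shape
(37, 37, 13, 37)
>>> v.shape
(37, 37)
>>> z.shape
(31, 37, 37)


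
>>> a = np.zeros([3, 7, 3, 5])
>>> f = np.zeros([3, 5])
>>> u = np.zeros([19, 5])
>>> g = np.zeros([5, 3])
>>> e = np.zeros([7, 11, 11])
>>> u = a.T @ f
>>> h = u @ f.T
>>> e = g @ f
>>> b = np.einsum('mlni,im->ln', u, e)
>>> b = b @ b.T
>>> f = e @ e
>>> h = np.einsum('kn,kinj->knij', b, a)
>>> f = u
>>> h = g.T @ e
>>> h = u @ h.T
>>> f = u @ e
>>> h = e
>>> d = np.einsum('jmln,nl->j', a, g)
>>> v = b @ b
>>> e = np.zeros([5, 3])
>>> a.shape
(3, 7, 3, 5)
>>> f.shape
(5, 3, 7, 5)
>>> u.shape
(5, 3, 7, 5)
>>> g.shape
(5, 3)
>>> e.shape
(5, 3)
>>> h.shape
(5, 5)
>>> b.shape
(3, 3)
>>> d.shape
(3,)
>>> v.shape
(3, 3)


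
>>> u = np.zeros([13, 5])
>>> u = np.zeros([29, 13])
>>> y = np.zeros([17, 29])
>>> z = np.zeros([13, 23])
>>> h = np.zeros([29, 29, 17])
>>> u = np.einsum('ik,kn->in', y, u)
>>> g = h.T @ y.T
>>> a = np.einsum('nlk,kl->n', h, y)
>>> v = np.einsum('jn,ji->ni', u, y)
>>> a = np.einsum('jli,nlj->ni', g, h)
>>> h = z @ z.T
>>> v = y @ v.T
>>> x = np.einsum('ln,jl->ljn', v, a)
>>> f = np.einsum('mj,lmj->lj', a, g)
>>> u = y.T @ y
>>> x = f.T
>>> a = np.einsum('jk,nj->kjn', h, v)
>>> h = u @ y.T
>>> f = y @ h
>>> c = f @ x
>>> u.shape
(29, 29)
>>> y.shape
(17, 29)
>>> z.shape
(13, 23)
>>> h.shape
(29, 17)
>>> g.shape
(17, 29, 17)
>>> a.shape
(13, 13, 17)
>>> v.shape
(17, 13)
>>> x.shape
(17, 17)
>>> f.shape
(17, 17)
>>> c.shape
(17, 17)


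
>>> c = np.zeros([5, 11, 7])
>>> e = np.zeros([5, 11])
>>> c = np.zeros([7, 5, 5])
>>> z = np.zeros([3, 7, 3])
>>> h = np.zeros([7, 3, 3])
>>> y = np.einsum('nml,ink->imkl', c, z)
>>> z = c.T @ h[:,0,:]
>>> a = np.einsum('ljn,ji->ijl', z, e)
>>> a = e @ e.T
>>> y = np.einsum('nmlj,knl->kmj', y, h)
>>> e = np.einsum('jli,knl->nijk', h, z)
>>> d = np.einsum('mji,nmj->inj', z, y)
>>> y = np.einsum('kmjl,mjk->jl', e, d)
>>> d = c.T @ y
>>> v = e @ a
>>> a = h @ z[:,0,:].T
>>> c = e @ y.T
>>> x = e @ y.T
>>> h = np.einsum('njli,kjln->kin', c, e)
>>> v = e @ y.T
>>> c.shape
(5, 3, 7, 7)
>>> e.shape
(5, 3, 7, 5)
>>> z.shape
(5, 5, 3)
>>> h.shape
(5, 7, 5)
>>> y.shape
(7, 5)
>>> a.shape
(7, 3, 5)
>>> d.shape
(5, 5, 5)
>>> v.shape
(5, 3, 7, 7)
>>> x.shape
(5, 3, 7, 7)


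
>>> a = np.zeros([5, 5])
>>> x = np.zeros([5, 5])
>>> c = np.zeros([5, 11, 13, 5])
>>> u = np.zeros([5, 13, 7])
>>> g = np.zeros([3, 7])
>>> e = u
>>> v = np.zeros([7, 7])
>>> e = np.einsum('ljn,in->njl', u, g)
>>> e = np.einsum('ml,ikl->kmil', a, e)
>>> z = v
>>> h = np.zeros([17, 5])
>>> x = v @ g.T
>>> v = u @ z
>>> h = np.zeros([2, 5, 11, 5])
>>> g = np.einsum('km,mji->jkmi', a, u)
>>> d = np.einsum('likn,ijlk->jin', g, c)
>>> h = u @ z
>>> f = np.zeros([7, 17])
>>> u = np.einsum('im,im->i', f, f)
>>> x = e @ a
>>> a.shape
(5, 5)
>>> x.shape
(13, 5, 7, 5)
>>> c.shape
(5, 11, 13, 5)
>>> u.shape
(7,)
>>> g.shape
(13, 5, 5, 7)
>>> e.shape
(13, 5, 7, 5)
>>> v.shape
(5, 13, 7)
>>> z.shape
(7, 7)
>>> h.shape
(5, 13, 7)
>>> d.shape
(11, 5, 7)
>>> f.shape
(7, 17)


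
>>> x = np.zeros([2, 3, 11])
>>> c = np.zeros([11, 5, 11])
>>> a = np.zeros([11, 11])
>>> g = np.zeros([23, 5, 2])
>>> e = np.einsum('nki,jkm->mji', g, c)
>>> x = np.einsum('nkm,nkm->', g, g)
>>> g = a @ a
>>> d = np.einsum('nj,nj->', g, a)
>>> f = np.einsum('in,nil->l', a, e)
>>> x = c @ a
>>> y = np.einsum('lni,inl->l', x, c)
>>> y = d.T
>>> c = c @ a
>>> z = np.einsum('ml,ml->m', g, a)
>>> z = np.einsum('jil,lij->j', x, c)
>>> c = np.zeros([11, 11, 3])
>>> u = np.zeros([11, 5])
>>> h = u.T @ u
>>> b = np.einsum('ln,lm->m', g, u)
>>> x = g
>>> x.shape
(11, 11)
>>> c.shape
(11, 11, 3)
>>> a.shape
(11, 11)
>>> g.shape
(11, 11)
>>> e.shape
(11, 11, 2)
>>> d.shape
()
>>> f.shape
(2,)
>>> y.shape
()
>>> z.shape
(11,)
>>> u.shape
(11, 5)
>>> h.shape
(5, 5)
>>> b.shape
(5,)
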